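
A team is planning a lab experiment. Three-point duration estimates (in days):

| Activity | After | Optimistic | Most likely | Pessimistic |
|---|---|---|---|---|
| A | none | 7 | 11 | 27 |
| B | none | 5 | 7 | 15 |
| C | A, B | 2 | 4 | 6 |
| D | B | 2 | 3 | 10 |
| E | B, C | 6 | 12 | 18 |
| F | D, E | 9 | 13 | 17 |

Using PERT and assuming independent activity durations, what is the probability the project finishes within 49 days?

te_A = (7 + 4·11 + 27)/6 = 78/6 = 13; σ²_A = ((27−7)/6)² = 11.111
te_B = (5 + 4·7 + 15)/6 = 48/6 = 8; σ²_B = ((15−5)/6)² = 2.778
te_C = (2 + 4·4 + 6)/6 = 24/6 = 4; σ²_C = ((6−2)/6)² = 0.444
te_D = (2 + 4·3 + 10)/6 = 24/6 = 4; σ²_D = ((10−2)/6)² = 1.778
te_E = (6 + 4·12 + 18)/6 = 72/6 = 12; σ²_E = ((18−6)/6)² = 4.000
te_F = (9 + 4·13 + 17)/6 = 78/6 = 13; σ²_F = ((17−9)/6)² = 1.778

Forward pass:
ES_A = 0; EF_A = 13
ES_B = 0; EF_B = 8
ES_C = max(EF_A=13, EF_B=8) = 13; EF_C = 13+4 = 17
ES_D = 8; EF_D = 8+4 = 12
ES_E = max(EF_B=8, EF_C=17) = 17; EF_E = 17+12 = 29
ES_F = max(EF_D=12, EF_E=29) = 29; EF_F = 29+13 = 42
Expected project duration μ = 42 days. Critical path: A → C → E → F.

Variance along critical path = 11.111 + 0.444 + 4.000 + 1.778 = 17.333; σ = √17.333 = 4.163 days.
Z = (49 − 42) / 4.163 = 1.681
P(T ≤ 49) = Φ(1.681) ≈ 0.954

0.954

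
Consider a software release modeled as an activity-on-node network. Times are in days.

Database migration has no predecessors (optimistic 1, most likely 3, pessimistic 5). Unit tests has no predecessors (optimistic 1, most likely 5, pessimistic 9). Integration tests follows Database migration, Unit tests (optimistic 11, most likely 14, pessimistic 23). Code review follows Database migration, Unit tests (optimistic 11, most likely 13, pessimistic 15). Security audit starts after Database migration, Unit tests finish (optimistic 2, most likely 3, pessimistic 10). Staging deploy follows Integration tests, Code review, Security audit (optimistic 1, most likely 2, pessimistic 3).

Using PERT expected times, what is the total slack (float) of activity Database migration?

2 days

te_Database migration = (1 + 4·3 + 5)/6 = 18/6 = 3
te_Unit tests = (1 + 4·5 + 9)/6 = 30/6 = 5
te_Integration tests = (11 + 4·14 + 23)/6 = 90/6 = 15
te_Code review = (11 + 4·13 + 15)/6 = 78/6 = 13
te_Security audit = (2 + 4·3 + 10)/6 = 24/6 = 4
te_Staging deploy = (1 + 4·2 + 3)/6 = 12/6 = 2

Forward pass:
ES_Database migration = 0; EF_Database migration = 3
ES_Unit tests = 0; EF_Unit tests = 5
ES_Integration tests = max(EF_Database migration=3, EF_Unit tests=5) = 5; EF_Integration tests = 5+15 = 20
ES_Code review = max(EF_Database migration=3, EF_Unit tests=5) = 5; EF_Code review = 5+13 = 18
ES_Security audit = max(EF_Database migration=3, EF_Unit tests=5) = 5; EF_Security audit = 5+4 = 9
ES_Staging deploy = max(EF_Integration tests=20, EF_Code review=18, EF_Security audit=9) = 20; EF_Staging deploy = 20+2 = 22
Expected project duration μ = 22 days. Critical path: Unit tests → Integration tests → Staging deploy.

Backward pass:
LF_Staging deploy = 22; LS_Staging deploy = 22−2 = 20
LF_Security audit = LS_Staging deploy = 20; LS_Security audit = 20−4 = 16
LF_Code review = LS_Staging deploy = 20; LS_Code review = 20−13 = 7
LF_Integration tests = LS_Staging deploy = 20; LS_Integration tests = 20−15 = 5
LF_Unit tests = min(LS_Integration tests=5, LS_Code review=7, LS_Security audit=16) = 5; LS_Unit tests = 5−5 = 0
LF_Database migration = min(LS_Integration tests=5, LS_Code review=7, LS_Security audit=16) = 5; LS_Database migration = 5−3 = 2
Slack_Database migration = LS_Database migration − ES_Database migration = 2 − 0 = 2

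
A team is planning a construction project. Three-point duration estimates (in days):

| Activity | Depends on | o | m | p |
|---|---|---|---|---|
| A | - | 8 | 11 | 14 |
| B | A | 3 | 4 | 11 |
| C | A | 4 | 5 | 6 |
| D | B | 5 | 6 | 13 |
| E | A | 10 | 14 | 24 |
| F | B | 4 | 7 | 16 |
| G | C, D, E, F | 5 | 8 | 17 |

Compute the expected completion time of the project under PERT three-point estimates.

35 days

te_A = (8 + 4·11 + 14)/6 = 66/6 = 11
te_B = (3 + 4·4 + 11)/6 = 30/6 = 5
te_C = (4 + 4·5 + 6)/6 = 30/6 = 5
te_D = (5 + 4·6 + 13)/6 = 42/6 = 7
te_E = (10 + 4·14 + 24)/6 = 90/6 = 15
te_F = (4 + 4·7 + 16)/6 = 48/6 = 8
te_G = (5 + 4·8 + 17)/6 = 54/6 = 9

Forward pass:
ES_A = 0; EF_A = 11
ES_B = 11; EF_B = 11+5 = 16
ES_C = 11; EF_C = 11+5 = 16
ES_D = 16; EF_D = 16+7 = 23
ES_E = 11; EF_E = 11+15 = 26
ES_F = 16; EF_F = 16+8 = 24
ES_G = max(EF_C=16, EF_D=23, EF_E=26, EF_F=24) = 26; EF_G = 26+9 = 35
Expected project duration μ = 35 days. Critical path: A → E → G.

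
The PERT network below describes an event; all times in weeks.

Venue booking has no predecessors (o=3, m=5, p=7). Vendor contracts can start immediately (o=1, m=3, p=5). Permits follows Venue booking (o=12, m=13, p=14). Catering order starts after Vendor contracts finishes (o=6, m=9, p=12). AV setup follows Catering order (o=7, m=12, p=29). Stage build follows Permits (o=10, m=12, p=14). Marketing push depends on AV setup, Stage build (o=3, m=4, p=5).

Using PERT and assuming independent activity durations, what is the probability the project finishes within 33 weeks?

0.171

te_Venue booking = (3 + 4·5 + 7)/6 = 30/6 = 5; σ²_Venue booking = ((7−3)/6)² = 0.444
te_Vendor contracts = (1 + 4·3 + 5)/6 = 18/6 = 3; σ²_Vendor contracts = ((5−1)/6)² = 0.444
te_Permits = (12 + 4·13 + 14)/6 = 78/6 = 13; σ²_Permits = ((14−12)/6)² = 0.111
te_Catering order = (6 + 4·9 + 12)/6 = 54/6 = 9; σ²_Catering order = ((12−6)/6)² = 1.000
te_AV setup = (7 + 4·12 + 29)/6 = 84/6 = 14; σ²_AV setup = ((29−7)/6)² = 13.444
te_Stage build = (10 + 4·12 + 14)/6 = 72/6 = 12; σ²_Stage build = ((14−10)/6)² = 0.444
te_Marketing push = (3 + 4·4 + 5)/6 = 24/6 = 4; σ²_Marketing push = ((5−3)/6)² = 0.111

Forward pass:
ES_Venue booking = 0; EF_Venue booking = 5
ES_Vendor contracts = 0; EF_Vendor contracts = 3
ES_Permits = 5; EF_Permits = 5+13 = 18
ES_Catering order = 3; EF_Catering order = 3+9 = 12
ES_AV setup = 12; EF_AV setup = 12+14 = 26
ES_Stage build = 18; EF_Stage build = 18+12 = 30
ES_Marketing push = max(EF_AV setup=26, EF_Stage build=30) = 30; EF_Marketing push = 30+4 = 34
Expected project duration μ = 34 weeks. Critical path: Venue booking → Permits → Stage build → Marketing push.

Variance along critical path = 0.444 + 0.111 + 0.444 + 0.111 = 1.111; σ = √1.111 = 1.054 weeks.
Z = (33 − 34) / 1.054 = -0.949
P(T ≤ 33) = Φ(-0.949) ≈ 0.171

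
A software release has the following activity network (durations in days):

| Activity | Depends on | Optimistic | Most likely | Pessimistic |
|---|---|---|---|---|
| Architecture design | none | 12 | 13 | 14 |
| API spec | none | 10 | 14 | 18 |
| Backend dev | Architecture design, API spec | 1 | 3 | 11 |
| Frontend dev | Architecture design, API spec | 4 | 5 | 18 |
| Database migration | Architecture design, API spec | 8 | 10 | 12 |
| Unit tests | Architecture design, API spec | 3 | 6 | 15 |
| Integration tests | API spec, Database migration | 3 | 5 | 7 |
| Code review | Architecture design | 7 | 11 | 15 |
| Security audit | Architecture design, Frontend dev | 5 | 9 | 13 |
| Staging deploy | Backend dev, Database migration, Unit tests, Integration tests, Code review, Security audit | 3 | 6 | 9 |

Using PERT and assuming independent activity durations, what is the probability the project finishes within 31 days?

0.057

te_Architecture design = (12 + 4·13 + 14)/6 = 78/6 = 13; σ²_Architecture design = ((14−12)/6)² = 0.111
te_API spec = (10 + 4·14 + 18)/6 = 84/6 = 14; σ²_API spec = ((18−10)/6)² = 1.778
te_Backend dev = (1 + 4·3 + 11)/6 = 24/6 = 4; σ²_Backend dev = ((11−1)/6)² = 2.778
te_Frontend dev = (4 + 4·5 + 18)/6 = 42/6 = 7; σ²_Frontend dev = ((18−4)/6)² = 5.444
te_Database migration = (8 + 4·10 + 12)/6 = 60/6 = 10; σ²_Database migration = ((12−8)/6)² = 0.444
te_Unit tests = (3 + 4·6 + 15)/6 = 42/6 = 7; σ²_Unit tests = ((15−3)/6)² = 4.000
te_Integration tests = (3 + 4·5 + 7)/6 = 30/6 = 5; σ²_Integration tests = ((7−3)/6)² = 0.444
te_Code review = (7 + 4·11 + 15)/6 = 66/6 = 11; σ²_Code review = ((15−7)/6)² = 1.778
te_Security audit = (5 + 4·9 + 13)/6 = 54/6 = 9; σ²_Security audit = ((13−5)/6)² = 1.778
te_Staging deploy = (3 + 4·6 + 9)/6 = 36/6 = 6; σ²_Staging deploy = ((9−3)/6)² = 1.000

Forward pass:
ES_Architecture design = 0; EF_Architecture design = 13
ES_API spec = 0; EF_API spec = 14
ES_Backend dev = max(EF_Architecture design=13, EF_API spec=14) = 14; EF_Backend dev = 14+4 = 18
ES_Frontend dev = max(EF_Architecture design=13, EF_API spec=14) = 14; EF_Frontend dev = 14+7 = 21
ES_Database migration = max(EF_Architecture design=13, EF_API spec=14) = 14; EF_Database migration = 14+10 = 24
ES_Unit tests = max(EF_Architecture design=13, EF_API spec=14) = 14; EF_Unit tests = 14+7 = 21
ES_Integration tests = max(EF_API spec=14, EF_Database migration=24) = 24; EF_Integration tests = 24+5 = 29
ES_Code review = 13; EF_Code review = 13+11 = 24
ES_Security audit = max(EF_Architecture design=13, EF_Frontend dev=21) = 21; EF_Security audit = 21+9 = 30
ES_Staging deploy = max(EF_Backend dev=18, EF_Database migration=24, EF_Unit tests=21, EF_Integration tests=29, EF_Code review=24, EF_Security audit=30) = 30; EF_Staging deploy = 30+6 = 36
Expected project duration μ = 36 days. Critical path: API spec → Frontend dev → Security audit → Staging deploy.

Variance along critical path = 1.778 + 5.444 + 1.778 + 1.000 = 10.000; σ = √10.000 = 3.162 days.
Z = (31 − 36) / 3.162 = -1.581
P(T ≤ 31) = Φ(-1.581) ≈ 0.057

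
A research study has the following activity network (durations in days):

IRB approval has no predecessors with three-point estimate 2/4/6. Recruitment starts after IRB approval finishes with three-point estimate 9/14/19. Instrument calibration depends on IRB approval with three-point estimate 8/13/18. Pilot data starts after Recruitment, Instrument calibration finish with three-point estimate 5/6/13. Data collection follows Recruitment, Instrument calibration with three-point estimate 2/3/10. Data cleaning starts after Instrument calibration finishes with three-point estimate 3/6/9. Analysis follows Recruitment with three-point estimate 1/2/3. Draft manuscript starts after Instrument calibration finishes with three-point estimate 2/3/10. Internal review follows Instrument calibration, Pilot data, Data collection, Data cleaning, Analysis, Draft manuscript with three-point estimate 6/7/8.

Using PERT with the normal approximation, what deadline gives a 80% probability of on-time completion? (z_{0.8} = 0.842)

33.9 days

te_IRB approval = (2 + 4·4 + 6)/6 = 24/6 = 4; σ²_IRB approval = ((6−2)/6)² = 0.444
te_Recruitment = (9 + 4·14 + 19)/6 = 84/6 = 14; σ²_Recruitment = ((19−9)/6)² = 2.778
te_Instrument calibration = (8 + 4·13 + 18)/6 = 78/6 = 13; σ²_Instrument calibration = ((18−8)/6)² = 2.778
te_Pilot data = (5 + 4·6 + 13)/6 = 42/6 = 7; σ²_Pilot data = ((13−5)/6)² = 1.778
te_Data collection = (2 + 4·3 + 10)/6 = 24/6 = 4; σ²_Data collection = ((10−2)/6)² = 1.778
te_Data cleaning = (3 + 4·6 + 9)/6 = 36/6 = 6; σ²_Data cleaning = ((9−3)/6)² = 1.000
te_Analysis = (1 + 4·2 + 3)/6 = 12/6 = 2; σ²_Analysis = ((3−1)/6)² = 0.111
te_Draft manuscript = (2 + 4·3 + 10)/6 = 24/6 = 4; σ²_Draft manuscript = ((10−2)/6)² = 1.778
te_Internal review = (6 + 4·7 + 8)/6 = 42/6 = 7; σ²_Internal review = ((8−6)/6)² = 0.111

Forward pass:
ES_IRB approval = 0; EF_IRB approval = 4
ES_Recruitment = 4; EF_Recruitment = 4+14 = 18
ES_Instrument calibration = 4; EF_Instrument calibration = 4+13 = 17
ES_Pilot data = max(EF_Recruitment=18, EF_Instrument calibration=17) = 18; EF_Pilot data = 18+7 = 25
ES_Data collection = max(EF_Recruitment=18, EF_Instrument calibration=17) = 18; EF_Data collection = 18+4 = 22
ES_Data cleaning = 17; EF_Data cleaning = 17+6 = 23
ES_Analysis = 18; EF_Analysis = 18+2 = 20
ES_Draft manuscript = 17; EF_Draft manuscript = 17+4 = 21
ES_Internal review = max(EF_Instrument calibration=17, EF_Pilot data=25, EF_Data collection=22, EF_Data cleaning=23, EF_Analysis=20, EF_Draft manuscript=21) = 25; EF_Internal review = 25+7 = 32
Expected project duration μ = 32 days. Critical path: IRB approval → Recruitment → Pilot data → Internal review.

Variance along critical path = 0.444 + 2.778 + 1.778 + 0.111 = 5.111; σ = 2.261 days.
D = μ + z·σ = 32 + 0.842·2.261 = 33.9 days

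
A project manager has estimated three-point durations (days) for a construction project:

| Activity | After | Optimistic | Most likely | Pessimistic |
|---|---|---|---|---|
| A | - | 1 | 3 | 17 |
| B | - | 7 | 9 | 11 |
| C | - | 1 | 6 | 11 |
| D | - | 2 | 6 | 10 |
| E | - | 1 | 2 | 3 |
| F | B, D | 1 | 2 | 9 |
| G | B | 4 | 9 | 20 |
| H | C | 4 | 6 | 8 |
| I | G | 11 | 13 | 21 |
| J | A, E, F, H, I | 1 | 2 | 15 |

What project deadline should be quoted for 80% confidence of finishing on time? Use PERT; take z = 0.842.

40.3 days

te_A = (1 + 4·3 + 17)/6 = 30/6 = 5; σ²_A = ((17−1)/6)² = 7.111
te_B = (7 + 4·9 + 11)/6 = 54/6 = 9; σ²_B = ((11−7)/6)² = 0.444
te_C = (1 + 4·6 + 11)/6 = 36/6 = 6; σ²_C = ((11−1)/6)² = 2.778
te_D = (2 + 4·6 + 10)/6 = 36/6 = 6; σ²_D = ((10−2)/6)² = 1.778
te_E = (1 + 4·2 + 3)/6 = 12/6 = 2; σ²_E = ((3−1)/6)² = 0.111
te_F = (1 + 4·2 + 9)/6 = 18/6 = 3; σ²_F = ((9−1)/6)² = 1.778
te_G = (4 + 4·9 + 20)/6 = 60/6 = 10; σ²_G = ((20−4)/6)² = 7.111
te_H = (4 + 4·6 + 8)/6 = 36/6 = 6; σ²_H = ((8−4)/6)² = 0.444
te_I = (11 + 4·13 + 21)/6 = 84/6 = 14; σ²_I = ((21−11)/6)² = 2.778
te_J = (1 + 4·2 + 15)/6 = 24/6 = 4; σ²_J = ((15−1)/6)² = 5.444

Forward pass:
ES_A = 0; EF_A = 5
ES_B = 0; EF_B = 9
ES_C = 0; EF_C = 6
ES_D = 0; EF_D = 6
ES_E = 0; EF_E = 2
ES_F = max(EF_B=9, EF_D=6) = 9; EF_F = 9+3 = 12
ES_G = 9; EF_G = 9+10 = 19
ES_H = 6; EF_H = 6+6 = 12
ES_I = 19; EF_I = 19+14 = 33
ES_J = max(EF_A=5, EF_E=2, EF_F=12, EF_H=12, EF_I=33) = 33; EF_J = 33+4 = 37
Expected project duration μ = 37 days. Critical path: B → G → I → J.

Variance along critical path = 0.444 + 7.111 + 2.778 + 5.444 = 15.778; σ = 3.972 days.
D = μ + z·σ = 37 + 0.842·3.972 = 40.3 days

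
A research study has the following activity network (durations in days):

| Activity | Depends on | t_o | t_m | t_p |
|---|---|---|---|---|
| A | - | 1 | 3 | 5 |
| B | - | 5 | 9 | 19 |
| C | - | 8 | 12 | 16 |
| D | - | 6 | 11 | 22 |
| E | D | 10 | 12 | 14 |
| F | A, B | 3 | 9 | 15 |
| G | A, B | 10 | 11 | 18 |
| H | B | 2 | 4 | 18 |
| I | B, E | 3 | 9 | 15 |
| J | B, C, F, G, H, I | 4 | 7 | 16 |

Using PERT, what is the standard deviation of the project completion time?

te_A = (1 + 4·3 + 5)/6 = 18/6 = 3; σ²_A = ((5−1)/6)² = 0.444
te_B = (5 + 4·9 + 19)/6 = 60/6 = 10; σ²_B = ((19−5)/6)² = 5.444
te_C = (8 + 4·12 + 16)/6 = 72/6 = 12; σ²_C = ((16−8)/6)² = 1.778
te_D = (6 + 4·11 + 22)/6 = 72/6 = 12; σ²_D = ((22−6)/6)² = 7.111
te_E = (10 + 4·12 + 14)/6 = 72/6 = 12; σ²_E = ((14−10)/6)² = 0.444
te_F = (3 + 4·9 + 15)/6 = 54/6 = 9; σ²_F = ((15−3)/6)² = 4.000
te_G = (10 + 4·11 + 18)/6 = 72/6 = 12; σ²_G = ((18−10)/6)² = 1.778
te_H = (2 + 4·4 + 18)/6 = 36/6 = 6; σ²_H = ((18−2)/6)² = 7.111
te_I = (3 + 4·9 + 15)/6 = 54/6 = 9; σ²_I = ((15−3)/6)² = 4.000
te_J = (4 + 4·7 + 16)/6 = 48/6 = 8; σ²_J = ((16−4)/6)² = 4.000

Forward pass:
ES_A = 0; EF_A = 3
ES_B = 0; EF_B = 10
ES_C = 0; EF_C = 12
ES_D = 0; EF_D = 12
ES_E = 12; EF_E = 12+12 = 24
ES_F = max(EF_A=3, EF_B=10) = 10; EF_F = 10+9 = 19
ES_G = max(EF_A=3, EF_B=10) = 10; EF_G = 10+12 = 22
ES_H = 10; EF_H = 10+6 = 16
ES_I = max(EF_B=10, EF_E=24) = 24; EF_I = 24+9 = 33
ES_J = max(EF_B=10, EF_C=12, EF_F=19, EF_G=22, EF_H=16, EF_I=33) = 33; EF_J = 33+8 = 41
Expected project duration μ = 41 days. Critical path: D → E → I → J.

Variance along critical path = 7.111 + 0.444 + 4.000 + 4.000 = 15.556
σ = √15.556 = 3.944 days

3.94 days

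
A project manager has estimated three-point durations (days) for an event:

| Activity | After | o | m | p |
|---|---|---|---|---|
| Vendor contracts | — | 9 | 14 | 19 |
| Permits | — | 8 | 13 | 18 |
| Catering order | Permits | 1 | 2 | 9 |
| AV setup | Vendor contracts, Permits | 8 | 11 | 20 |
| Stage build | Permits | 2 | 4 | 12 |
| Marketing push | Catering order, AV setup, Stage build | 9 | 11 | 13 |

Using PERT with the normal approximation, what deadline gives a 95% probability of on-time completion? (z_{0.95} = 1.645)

41.4 days

te_Vendor contracts = (9 + 4·14 + 19)/6 = 84/6 = 14; σ²_Vendor contracts = ((19−9)/6)² = 2.778
te_Permits = (8 + 4·13 + 18)/6 = 78/6 = 13; σ²_Permits = ((18−8)/6)² = 2.778
te_Catering order = (1 + 4·2 + 9)/6 = 18/6 = 3; σ²_Catering order = ((9−1)/6)² = 1.778
te_AV setup = (8 + 4·11 + 20)/6 = 72/6 = 12; σ²_AV setup = ((20−8)/6)² = 4.000
te_Stage build = (2 + 4·4 + 12)/6 = 30/6 = 5; σ²_Stage build = ((12−2)/6)² = 2.778
te_Marketing push = (9 + 4·11 + 13)/6 = 66/6 = 11; σ²_Marketing push = ((13−9)/6)² = 0.444

Forward pass:
ES_Vendor contracts = 0; EF_Vendor contracts = 14
ES_Permits = 0; EF_Permits = 13
ES_Catering order = 13; EF_Catering order = 13+3 = 16
ES_AV setup = max(EF_Vendor contracts=14, EF_Permits=13) = 14; EF_AV setup = 14+12 = 26
ES_Stage build = 13; EF_Stage build = 13+5 = 18
ES_Marketing push = max(EF_Catering order=16, EF_AV setup=26, EF_Stage build=18) = 26; EF_Marketing push = 26+11 = 37
Expected project duration μ = 37 days. Critical path: Vendor contracts → AV setup → Marketing push.

Variance along critical path = 2.778 + 4.000 + 0.444 = 7.222; σ = 2.687 days.
D = μ + z·σ = 37 + 1.645·2.687 = 41.4 days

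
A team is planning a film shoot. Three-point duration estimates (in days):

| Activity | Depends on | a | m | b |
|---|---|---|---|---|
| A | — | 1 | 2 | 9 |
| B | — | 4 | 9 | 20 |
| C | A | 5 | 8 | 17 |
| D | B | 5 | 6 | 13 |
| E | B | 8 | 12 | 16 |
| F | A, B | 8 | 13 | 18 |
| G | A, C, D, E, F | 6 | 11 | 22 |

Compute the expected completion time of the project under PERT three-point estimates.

te_A = (1 + 4·2 + 9)/6 = 18/6 = 3
te_B = (4 + 4·9 + 20)/6 = 60/6 = 10
te_C = (5 + 4·8 + 17)/6 = 54/6 = 9
te_D = (5 + 4·6 + 13)/6 = 42/6 = 7
te_E = (8 + 4·12 + 16)/6 = 72/6 = 12
te_F = (8 + 4·13 + 18)/6 = 78/6 = 13
te_G = (6 + 4·11 + 22)/6 = 72/6 = 12

Forward pass:
ES_A = 0; EF_A = 3
ES_B = 0; EF_B = 10
ES_C = 3; EF_C = 3+9 = 12
ES_D = 10; EF_D = 10+7 = 17
ES_E = 10; EF_E = 10+12 = 22
ES_F = max(EF_A=3, EF_B=10) = 10; EF_F = 10+13 = 23
ES_G = max(EF_A=3, EF_C=12, EF_D=17, EF_E=22, EF_F=23) = 23; EF_G = 23+12 = 35
Expected project duration μ = 35 days. Critical path: B → F → G.

35 days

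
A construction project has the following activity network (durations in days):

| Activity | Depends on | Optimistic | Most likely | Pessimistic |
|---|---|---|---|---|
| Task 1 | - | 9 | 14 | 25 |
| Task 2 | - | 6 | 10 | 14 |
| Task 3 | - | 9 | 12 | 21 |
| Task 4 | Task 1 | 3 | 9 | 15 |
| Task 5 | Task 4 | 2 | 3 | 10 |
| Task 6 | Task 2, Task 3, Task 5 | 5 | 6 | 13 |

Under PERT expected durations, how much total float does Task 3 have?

15 days

te_Task 1 = (9 + 4·14 + 25)/6 = 90/6 = 15
te_Task 2 = (6 + 4·10 + 14)/6 = 60/6 = 10
te_Task 3 = (9 + 4·12 + 21)/6 = 78/6 = 13
te_Task 4 = (3 + 4·9 + 15)/6 = 54/6 = 9
te_Task 5 = (2 + 4·3 + 10)/6 = 24/6 = 4
te_Task 6 = (5 + 4·6 + 13)/6 = 42/6 = 7

Forward pass:
ES_Task 1 = 0; EF_Task 1 = 15
ES_Task 2 = 0; EF_Task 2 = 10
ES_Task 3 = 0; EF_Task 3 = 13
ES_Task 4 = 15; EF_Task 4 = 15+9 = 24
ES_Task 5 = 24; EF_Task 5 = 24+4 = 28
ES_Task 6 = max(EF_Task 2=10, EF_Task 3=13, EF_Task 5=28) = 28; EF_Task 6 = 28+7 = 35
Expected project duration μ = 35 days. Critical path: Task 1 → Task 4 → Task 5 → Task 6.

Backward pass:
LF_Task 6 = 35; LS_Task 6 = 35−7 = 28
LF_Task 5 = LS_Task 6 = 28; LS_Task 5 = 28−4 = 24
LF_Task 4 = LS_Task 5 = 24; LS_Task 4 = 24−9 = 15
LF_Task 3 = LS_Task 6 = 28; LS_Task 3 = 28−13 = 15
LF_Task 2 = LS_Task 6 = 28; LS_Task 2 = 28−10 = 18
LF_Task 1 = LS_Task 4 = 15; LS_Task 1 = 15−15 = 0
Slack_Task 3 = LS_Task 3 − ES_Task 3 = 15 − 0 = 15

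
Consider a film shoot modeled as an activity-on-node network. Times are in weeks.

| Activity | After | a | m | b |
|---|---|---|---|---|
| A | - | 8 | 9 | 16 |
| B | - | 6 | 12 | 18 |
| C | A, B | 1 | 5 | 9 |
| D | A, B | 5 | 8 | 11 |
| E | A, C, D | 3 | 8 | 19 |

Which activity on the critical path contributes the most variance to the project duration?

te_A = (8 + 4·9 + 16)/6 = 60/6 = 10; σ²_A = ((16−8)/6)² = 1.778
te_B = (6 + 4·12 + 18)/6 = 72/6 = 12; σ²_B = ((18−6)/6)² = 4.000
te_C = (1 + 4·5 + 9)/6 = 30/6 = 5; σ²_C = ((9−1)/6)² = 1.778
te_D = (5 + 4·8 + 11)/6 = 48/6 = 8; σ²_D = ((11−5)/6)² = 1.000
te_E = (3 + 4·8 + 19)/6 = 54/6 = 9; σ²_E = ((19−3)/6)² = 7.111

Forward pass:
ES_A = 0; EF_A = 10
ES_B = 0; EF_B = 12
ES_C = max(EF_A=10, EF_B=12) = 12; EF_C = 12+5 = 17
ES_D = max(EF_A=10, EF_B=12) = 12; EF_D = 12+8 = 20
ES_E = max(EF_A=10, EF_C=17, EF_D=20) = 20; EF_E = 20+9 = 29
Expected project duration μ = 29 weeks. Critical path: B → D → E.

Variances on critical path: σ²_B=4.000, σ²_D=1.000, σ²_E=7.111.
Largest is σ²_E = 7.111.

E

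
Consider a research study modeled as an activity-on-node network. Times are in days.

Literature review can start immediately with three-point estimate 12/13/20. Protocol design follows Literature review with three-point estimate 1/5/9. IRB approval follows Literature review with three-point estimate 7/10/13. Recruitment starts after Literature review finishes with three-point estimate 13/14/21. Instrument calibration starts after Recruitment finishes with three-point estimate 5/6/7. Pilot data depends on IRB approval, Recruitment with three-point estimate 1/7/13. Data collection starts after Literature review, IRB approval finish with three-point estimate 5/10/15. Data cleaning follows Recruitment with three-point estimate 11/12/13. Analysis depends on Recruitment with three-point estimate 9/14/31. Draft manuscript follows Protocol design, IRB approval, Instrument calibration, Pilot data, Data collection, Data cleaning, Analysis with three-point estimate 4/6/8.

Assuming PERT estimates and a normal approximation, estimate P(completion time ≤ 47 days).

te_Literature review = (12 + 4·13 + 20)/6 = 84/6 = 14; σ²_Literature review = ((20−12)/6)² = 1.778
te_Protocol design = (1 + 4·5 + 9)/6 = 30/6 = 5; σ²_Protocol design = ((9−1)/6)² = 1.778
te_IRB approval = (7 + 4·10 + 13)/6 = 60/6 = 10; σ²_IRB approval = ((13−7)/6)² = 1.000
te_Recruitment = (13 + 4·14 + 21)/6 = 90/6 = 15; σ²_Recruitment = ((21−13)/6)² = 1.778
te_Instrument calibration = (5 + 4·6 + 7)/6 = 36/6 = 6; σ²_Instrument calibration = ((7−5)/6)² = 0.111
te_Pilot data = (1 + 4·7 + 13)/6 = 42/6 = 7; σ²_Pilot data = ((13−1)/6)² = 4.000
te_Data collection = (5 + 4·10 + 15)/6 = 60/6 = 10; σ²_Data collection = ((15−5)/6)² = 2.778
te_Data cleaning = (11 + 4·12 + 13)/6 = 72/6 = 12; σ²_Data cleaning = ((13−11)/6)² = 0.111
te_Analysis = (9 + 4·14 + 31)/6 = 96/6 = 16; σ²_Analysis = ((31−9)/6)² = 13.444
te_Draft manuscript = (4 + 4·6 + 8)/6 = 36/6 = 6; σ²_Draft manuscript = ((8−4)/6)² = 0.444

Forward pass:
ES_Literature review = 0; EF_Literature review = 14
ES_Protocol design = 14; EF_Protocol design = 14+5 = 19
ES_IRB approval = 14; EF_IRB approval = 14+10 = 24
ES_Recruitment = 14; EF_Recruitment = 14+15 = 29
ES_Instrument calibration = 29; EF_Instrument calibration = 29+6 = 35
ES_Pilot data = max(EF_IRB approval=24, EF_Recruitment=29) = 29; EF_Pilot data = 29+7 = 36
ES_Data collection = max(EF_Literature review=14, EF_IRB approval=24) = 24; EF_Data collection = 24+10 = 34
ES_Data cleaning = 29; EF_Data cleaning = 29+12 = 41
ES_Analysis = 29; EF_Analysis = 29+16 = 45
ES_Draft manuscript = max(EF_Protocol design=19, EF_IRB approval=24, EF_Instrument calibration=35, EF_Pilot data=36, EF_Data collection=34, EF_Data cleaning=41, EF_Analysis=45) = 45; EF_Draft manuscript = 45+6 = 51
Expected project duration μ = 51 days. Critical path: Literature review → Recruitment → Analysis → Draft manuscript.

Variance along critical path = 1.778 + 1.778 + 13.444 + 0.444 = 17.444; σ = √17.444 = 4.177 days.
Z = (47 − 51) / 4.177 = -0.958
P(T ≤ 47) = Φ(-0.958) ≈ 0.169

0.169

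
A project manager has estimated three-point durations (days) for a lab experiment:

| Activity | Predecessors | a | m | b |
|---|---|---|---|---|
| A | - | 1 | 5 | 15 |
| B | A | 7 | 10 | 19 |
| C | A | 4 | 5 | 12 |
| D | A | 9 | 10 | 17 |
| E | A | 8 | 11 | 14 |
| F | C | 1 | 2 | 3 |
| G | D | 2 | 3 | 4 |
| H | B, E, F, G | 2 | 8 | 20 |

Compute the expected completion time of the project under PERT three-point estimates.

te_A = (1 + 4·5 + 15)/6 = 36/6 = 6
te_B = (7 + 4·10 + 19)/6 = 66/6 = 11
te_C = (4 + 4·5 + 12)/6 = 36/6 = 6
te_D = (9 + 4·10 + 17)/6 = 66/6 = 11
te_E = (8 + 4·11 + 14)/6 = 66/6 = 11
te_F = (1 + 4·2 + 3)/6 = 12/6 = 2
te_G = (2 + 4·3 + 4)/6 = 18/6 = 3
te_H = (2 + 4·8 + 20)/6 = 54/6 = 9

Forward pass:
ES_A = 0; EF_A = 6
ES_B = 6; EF_B = 6+11 = 17
ES_C = 6; EF_C = 6+6 = 12
ES_D = 6; EF_D = 6+11 = 17
ES_E = 6; EF_E = 6+11 = 17
ES_F = 12; EF_F = 12+2 = 14
ES_G = 17; EF_G = 17+3 = 20
ES_H = max(EF_B=17, EF_E=17, EF_F=14, EF_G=20) = 20; EF_H = 20+9 = 29
Expected project duration μ = 29 days. Critical path: A → D → G → H.

29 days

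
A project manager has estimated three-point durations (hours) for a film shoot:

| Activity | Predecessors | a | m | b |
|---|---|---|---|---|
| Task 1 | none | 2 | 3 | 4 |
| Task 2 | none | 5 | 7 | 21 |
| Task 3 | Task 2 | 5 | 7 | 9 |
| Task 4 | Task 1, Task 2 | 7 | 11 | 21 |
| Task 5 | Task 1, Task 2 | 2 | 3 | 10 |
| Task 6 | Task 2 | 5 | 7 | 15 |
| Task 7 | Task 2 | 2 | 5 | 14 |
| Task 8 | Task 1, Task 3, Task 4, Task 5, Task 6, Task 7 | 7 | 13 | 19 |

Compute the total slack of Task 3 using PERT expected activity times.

5 hours

te_Task 1 = (2 + 4·3 + 4)/6 = 18/6 = 3
te_Task 2 = (5 + 4·7 + 21)/6 = 54/6 = 9
te_Task 3 = (5 + 4·7 + 9)/6 = 42/6 = 7
te_Task 4 = (7 + 4·11 + 21)/6 = 72/6 = 12
te_Task 5 = (2 + 4·3 + 10)/6 = 24/6 = 4
te_Task 6 = (5 + 4·7 + 15)/6 = 48/6 = 8
te_Task 7 = (2 + 4·5 + 14)/6 = 36/6 = 6
te_Task 8 = (7 + 4·13 + 19)/6 = 78/6 = 13

Forward pass:
ES_Task 1 = 0; EF_Task 1 = 3
ES_Task 2 = 0; EF_Task 2 = 9
ES_Task 3 = 9; EF_Task 3 = 9+7 = 16
ES_Task 4 = max(EF_Task 1=3, EF_Task 2=9) = 9; EF_Task 4 = 9+12 = 21
ES_Task 5 = max(EF_Task 1=3, EF_Task 2=9) = 9; EF_Task 5 = 9+4 = 13
ES_Task 6 = 9; EF_Task 6 = 9+8 = 17
ES_Task 7 = 9; EF_Task 7 = 9+6 = 15
ES_Task 8 = max(EF_Task 1=3, EF_Task 3=16, EF_Task 4=21, EF_Task 5=13, EF_Task 6=17, EF_Task 7=15) = 21; EF_Task 8 = 21+13 = 34
Expected project duration μ = 34 hours. Critical path: Task 2 → Task 4 → Task 8.

Backward pass:
LF_Task 8 = 34; LS_Task 8 = 34−13 = 21
LF_Task 7 = LS_Task 8 = 21; LS_Task 7 = 21−6 = 15
LF_Task 6 = LS_Task 8 = 21; LS_Task 6 = 21−8 = 13
LF_Task 5 = LS_Task 8 = 21; LS_Task 5 = 21−4 = 17
LF_Task 4 = LS_Task 8 = 21; LS_Task 4 = 21−12 = 9
LF_Task 3 = LS_Task 8 = 21; LS_Task 3 = 21−7 = 14
LF_Task 2 = min(LS_Task 3=14, LS_Task 4=9, LS_Task 5=17, LS_Task 6=13, LS_Task 7=15) = 9; LS_Task 2 = 9−9 = 0
LF_Task 1 = min(LS_Task 4=9, LS_Task 5=17, LS_Task 8=21) = 9; LS_Task 1 = 9−3 = 6
Slack_Task 3 = LS_Task 3 − ES_Task 3 = 14 − 9 = 5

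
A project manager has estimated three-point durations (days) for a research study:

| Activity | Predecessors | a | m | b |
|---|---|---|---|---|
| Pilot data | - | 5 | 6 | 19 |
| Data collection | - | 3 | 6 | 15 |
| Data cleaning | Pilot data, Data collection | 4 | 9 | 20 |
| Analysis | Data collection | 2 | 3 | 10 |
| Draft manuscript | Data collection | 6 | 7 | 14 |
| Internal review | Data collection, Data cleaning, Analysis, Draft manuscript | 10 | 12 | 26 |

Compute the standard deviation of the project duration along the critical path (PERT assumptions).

4.43 days

te_Pilot data = (5 + 4·6 + 19)/6 = 48/6 = 8; σ²_Pilot data = ((19−5)/6)² = 5.444
te_Data collection = (3 + 4·6 + 15)/6 = 42/6 = 7; σ²_Data collection = ((15−3)/6)² = 4.000
te_Data cleaning = (4 + 4·9 + 20)/6 = 60/6 = 10; σ²_Data cleaning = ((20−4)/6)² = 7.111
te_Analysis = (2 + 4·3 + 10)/6 = 24/6 = 4; σ²_Analysis = ((10−2)/6)² = 1.778
te_Draft manuscript = (6 + 4·7 + 14)/6 = 48/6 = 8; σ²_Draft manuscript = ((14−6)/6)² = 1.778
te_Internal review = (10 + 4·12 + 26)/6 = 84/6 = 14; σ²_Internal review = ((26−10)/6)² = 7.111

Forward pass:
ES_Pilot data = 0; EF_Pilot data = 8
ES_Data collection = 0; EF_Data collection = 7
ES_Data cleaning = max(EF_Pilot data=8, EF_Data collection=7) = 8; EF_Data cleaning = 8+10 = 18
ES_Analysis = 7; EF_Analysis = 7+4 = 11
ES_Draft manuscript = 7; EF_Draft manuscript = 7+8 = 15
ES_Internal review = max(EF_Data collection=7, EF_Data cleaning=18, EF_Analysis=11, EF_Draft manuscript=15) = 18; EF_Internal review = 18+14 = 32
Expected project duration μ = 32 days. Critical path: Pilot data → Data cleaning → Internal review.

Variance along critical path = 5.444 + 7.111 + 7.111 = 19.667
σ = √19.667 = 4.435 days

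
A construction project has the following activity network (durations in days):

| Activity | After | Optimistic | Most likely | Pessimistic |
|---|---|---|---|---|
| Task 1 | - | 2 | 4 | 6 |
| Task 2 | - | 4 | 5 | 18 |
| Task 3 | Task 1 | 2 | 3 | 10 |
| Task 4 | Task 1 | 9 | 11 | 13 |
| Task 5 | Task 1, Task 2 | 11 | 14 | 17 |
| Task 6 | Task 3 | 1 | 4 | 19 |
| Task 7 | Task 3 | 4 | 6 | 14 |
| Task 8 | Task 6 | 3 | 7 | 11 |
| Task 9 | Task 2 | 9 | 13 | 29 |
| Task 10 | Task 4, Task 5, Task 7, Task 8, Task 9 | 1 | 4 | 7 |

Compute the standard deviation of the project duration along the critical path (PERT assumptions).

4.19 days

te_Task 1 = (2 + 4·4 + 6)/6 = 24/6 = 4; σ²_Task 1 = ((6−2)/6)² = 0.444
te_Task 2 = (4 + 4·5 + 18)/6 = 42/6 = 7; σ²_Task 2 = ((18−4)/6)² = 5.444
te_Task 3 = (2 + 4·3 + 10)/6 = 24/6 = 4; σ²_Task 3 = ((10−2)/6)² = 1.778
te_Task 4 = (9 + 4·11 + 13)/6 = 66/6 = 11; σ²_Task 4 = ((13−9)/6)² = 0.444
te_Task 5 = (11 + 4·14 + 17)/6 = 84/6 = 14; σ²_Task 5 = ((17−11)/6)² = 1.000
te_Task 6 = (1 + 4·4 + 19)/6 = 36/6 = 6; σ²_Task 6 = ((19−1)/6)² = 9.000
te_Task 7 = (4 + 4·6 + 14)/6 = 42/6 = 7; σ²_Task 7 = ((14−4)/6)² = 2.778
te_Task 8 = (3 + 4·7 + 11)/6 = 42/6 = 7; σ²_Task 8 = ((11−3)/6)² = 1.778
te_Task 9 = (9 + 4·13 + 29)/6 = 90/6 = 15; σ²_Task 9 = ((29−9)/6)² = 11.111
te_Task 10 = (1 + 4·4 + 7)/6 = 24/6 = 4; σ²_Task 10 = ((7−1)/6)² = 1.000

Forward pass:
ES_Task 1 = 0; EF_Task 1 = 4
ES_Task 2 = 0; EF_Task 2 = 7
ES_Task 3 = 4; EF_Task 3 = 4+4 = 8
ES_Task 4 = 4; EF_Task 4 = 4+11 = 15
ES_Task 5 = max(EF_Task 1=4, EF_Task 2=7) = 7; EF_Task 5 = 7+14 = 21
ES_Task 6 = 8; EF_Task 6 = 8+6 = 14
ES_Task 7 = 8; EF_Task 7 = 8+7 = 15
ES_Task 8 = 14; EF_Task 8 = 14+7 = 21
ES_Task 9 = 7; EF_Task 9 = 7+15 = 22
ES_Task 10 = max(EF_Task 4=15, EF_Task 5=21, EF_Task 7=15, EF_Task 8=21, EF_Task 9=22) = 22; EF_Task 10 = 22+4 = 26
Expected project duration μ = 26 days. Critical path: Task 2 → Task 9 → Task 10.

Variance along critical path = 5.444 + 11.111 + 1.000 = 17.556
σ = √17.556 = 4.190 days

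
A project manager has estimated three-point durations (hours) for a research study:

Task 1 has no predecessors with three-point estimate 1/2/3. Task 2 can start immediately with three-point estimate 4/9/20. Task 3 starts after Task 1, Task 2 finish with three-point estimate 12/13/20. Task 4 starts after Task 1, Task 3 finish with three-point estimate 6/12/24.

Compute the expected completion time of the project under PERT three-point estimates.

te_Task 1 = (1 + 4·2 + 3)/6 = 12/6 = 2
te_Task 2 = (4 + 4·9 + 20)/6 = 60/6 = 10
te_Task 3 = (12 + 4·13 + 20)/6 = 84/6 = 14
te_Task 4 = (6 + 4·12 + 24)/6 = 78/6 = 13

Forward pass:
ES_Task 1 = 0; EF_Task 1 = 2
ES_Task 2 = 0; EF_Task 2 = 10
ES_Task 3 = max(EF_Task 1=2, EF_Task 2=10) = 10; EF_Task 3 = 10+14 = 24
ES_Task 4 = max(EF_Task 1=2, EF_Task 3=24) = 24; EF_Task 4 = 24+13 = 37
Expected project duration μ = 37 hours. Critical path: Task 2 → Task 3 → Task 4.

37 hours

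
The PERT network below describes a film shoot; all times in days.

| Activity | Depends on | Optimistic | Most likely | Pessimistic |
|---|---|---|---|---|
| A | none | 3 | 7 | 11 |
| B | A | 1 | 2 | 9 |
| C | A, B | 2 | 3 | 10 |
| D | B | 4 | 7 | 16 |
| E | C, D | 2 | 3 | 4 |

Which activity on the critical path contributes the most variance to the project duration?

D

te_A = (3 + 4·7 + 11)/6 = 42/6 = 7; σ²_A = ((11−3)/6)² = 1.778
te_B = (1 + 4·2 + 9)/6 = 18/6 = 3; σ²_B = ((9−1)/6)² = 1.778
te_C = (2 + 4·3 + 10)/6 = 24/6 = 4; σ²_C = ((10−2)/6)² = 1.778
te_D = (4 + 4·7 + 16)/6 = 48/6 = 8; σ²_D = ((16−4)/6)² = 4.000
te_E = (2 + 4·3 + 4)/6 = 18/6 = 3; σ²_E = ((4−2)/6)² = 0.111

Forward pass:
ES_A = 0; EF_A = 7
ES_B = 7; EF_B = 7+3 = 10
ES_C = max(EF_A=7, EF_B=10) = 10; EF_C = 10+4 = 14
ES_D = 10; EF_D = 10+8 = 18
ES_E = max(EF_C=14, EF_D=18) = 18; EF_E = 18+3 = 21
Expected project duration μ = 21 days. Critical path: A → B → D → E.

Variances on critical path: σ²_A=1.778, σ²_B=1.778, σ²_D=4.000, σ²_E=0.111.
Largest is σ²_D = 4.000.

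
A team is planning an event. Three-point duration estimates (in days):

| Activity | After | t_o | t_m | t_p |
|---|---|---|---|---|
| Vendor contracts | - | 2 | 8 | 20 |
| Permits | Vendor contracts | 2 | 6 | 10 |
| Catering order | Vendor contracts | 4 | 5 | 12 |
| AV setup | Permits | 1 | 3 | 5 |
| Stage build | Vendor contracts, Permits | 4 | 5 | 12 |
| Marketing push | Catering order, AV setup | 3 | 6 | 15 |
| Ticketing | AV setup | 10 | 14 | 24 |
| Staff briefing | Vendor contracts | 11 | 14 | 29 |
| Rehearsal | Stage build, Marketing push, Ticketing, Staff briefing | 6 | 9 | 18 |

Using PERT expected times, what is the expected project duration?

te_Vendor contracts = (2 + 4·8 + 20)/6 = 54/6 = 9
te_Permits = (2 + 4·6 + 10)/6 = 36/6 = 6
te_Catering order = (4 + 4·5 + 12)/6 = 36/6 = 6
te_AV setup = (1 + 4·3 + 5)/6 = 18/6 = 3
te_Stage build = (4 + 4·5 + 12)/6 = 36/6 = 6
te_Marketing push = (3 + 4·6 + 15)/6 = 42/6 = 7
te_Ticketing = (10 + 4·14 + 24)/6 = 90/6 = 15
te_Staff briefing = (11 + 4·14 + 29)/6 = 96/6 = 16
te_Rehearsal = (6 + 4·9 + 18)/6 = 60/6 = 10

Forward pass:
ES_Vendor contracts = 0; EF_Vendor contracts = 9
ES_Permits = 9; EF_Permits = 9+6 = 15
ES_Catering order = 9; EF_Catering order = 9+6 = 15
ES_AV setup = 15; EF_AV setup = 15+3 = 18
ES_Stage build = max(EF_Vendor contracts=9, EF_Permits=15) = 15; EF_Stage build = 15+6 = 21
ES_Marketing push = max(EF_Catering order=15, EF_AV setup=18) = 18; EF_Marketing push = 18+7 = 25
ES_Ticketing = 18; EF_Ticketing = 18+15 = 33
ES_Staff briefing = 9; EF_Staff briefing = 9+16 = 25
ES_Rehearsal = max(EF_Stage build=21, EF_Marketing push=25, EF_Ticketing=33, EF_Staff briefing=25) = 33; EF_Rehearsal = 33+10 = 43
Expected project duration μ = 43 days. Critical path: Vendor contracts → Permits → AV setup → Ticketing → Rehearsal.

43 days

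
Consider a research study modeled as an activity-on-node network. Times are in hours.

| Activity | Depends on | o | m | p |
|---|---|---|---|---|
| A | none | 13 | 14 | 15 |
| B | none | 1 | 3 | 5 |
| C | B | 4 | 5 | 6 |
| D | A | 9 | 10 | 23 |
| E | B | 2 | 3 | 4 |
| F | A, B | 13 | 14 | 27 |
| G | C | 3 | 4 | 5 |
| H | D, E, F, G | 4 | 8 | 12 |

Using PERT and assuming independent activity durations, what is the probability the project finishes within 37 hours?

te_A = (13 + 4·14 + 15)/6 = 84/6 = 14; σ²_A = ((15−13)/6)² = 0.111
te_B = (1 + 4·3 + 5)/6 = 18/6 = 3; σ²_B = ((5−1)/6)² = 0.444
te_C = (4 + 4·5 + 6)/6 = 30/6 = 5; σ²_C = ((6−4)/6)² = 0.111
te_D = (9 + 4·10 + 23)/6 = 72/6 = 12; σ²_D = ((23−9)/6)² = 5.444
te_E = (2 + 4·3 + 4)/6 = 18/6 = 3; σ²_E = ((4−2)/6)² = 0.111
te_F = (13 + 4·14 + 27)/6 = 96/6 = 16; σ²_F = ((27−13)/6)² = 5.444
te_G = (3 + 4·4 + 5)/6 = 24/6 = 4; σ²_G = ((5−3)/6)² = 0.111
te_H = (4 + 4·8 + 12)/6 = 48/6 = 8; σ²_H = ((12−4)/6)² = 1.778

Forward pass:
ES_A = 0; EF_A = 14
ES_B = 0; EF_B = 3
ES_C = 3; EF_C = 3+5 = 8
ES_D = 14; EF_D = 14+12 = 26
ES_E = 3; EF_E = 3+3 = 6
ES_F = max(EF_A=14, EF_B=3) = 14; EF_F = 14+16 = 30
ES_G = 8; EF_G = 8+4 = 12
ES_H = max(EF_D=26, EF_E=6, EF_F=30, EF_G=12) = 30; EF_H = 30+8 = 38
Expected project duration μ = 38 hours. Critical path: A → F → H.

Variance along critical path = 0.111 + 5.444 + 1.778 = 7.333; σ = √7.333 = 2.708 hours.
Z = (37 − 38) / 2.708 = -0.369
P(T ≤ 37) = Φ(-0.369) ≈ 0.356

0.356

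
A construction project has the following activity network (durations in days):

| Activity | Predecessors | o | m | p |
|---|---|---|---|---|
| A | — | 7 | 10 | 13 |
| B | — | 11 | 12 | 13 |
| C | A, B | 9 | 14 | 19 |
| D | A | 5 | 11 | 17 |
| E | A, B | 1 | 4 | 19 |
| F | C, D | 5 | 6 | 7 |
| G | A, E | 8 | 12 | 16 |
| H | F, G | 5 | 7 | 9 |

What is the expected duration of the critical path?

te_A = (7 + 4·10 + 13)/6 = 60/6 = 10
te_B = (11 + 4·12 + 13)/6 = 72/6 = 12
te_C = (9 + 4·14 + 19)/6 = 84/6 = 14
te_D = (5 + 4·11 + 17)/6 = 66/6 = 11
te_E = (1 + 4·4 + 19)/6 = 36/6 = 6
te_F = (5 + 4·6 + 7)/6 = 36/6 = 6
te_G = (8 + 4·12 + 16)/6 = 72/6 = 12
te_H = (5 + 4·7 + 9)/6 = 42/6 = 7

Forward pass:
ES_A = 0; EF_A = 10
ES_B = 0; EF_B = 12
ES_C = max(EF_A=10, EF_B=12) = 12; EF_C = 12+14 = 26
ES_D = 10; EF_D = 10+11 = 21
ES_E = max(EF_A=10, EF_B=12) = 12; EF_E = 12+6 = 18
ES_F = max(EF_C=26, EF_D=21) = 26; EF_F = 26+6 = 32
ES_G = max(EF_A=10, EF_E=18) = 18; EF_G = 18+12 = 30
ES_H = max(EF_F=32, EF_G=30) = 32; EF_H = 32+7 = 39
Expected project duration μ = 39 days. Critical path: B → C → F → H.

39 days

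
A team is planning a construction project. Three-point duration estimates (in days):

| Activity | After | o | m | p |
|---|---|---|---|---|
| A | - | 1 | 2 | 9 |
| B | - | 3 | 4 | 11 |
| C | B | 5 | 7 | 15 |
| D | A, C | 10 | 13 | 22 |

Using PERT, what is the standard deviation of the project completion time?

te_A = (1 + 4·2 + 9)/6 = 18/6 = 3; σ²_A = ((9−1)/6)² = 1.778
te_B = (3 + 4·4 + 11)/6 = 30/6 = 5; σ²_B = ((11−3)/6)² = 1.778
te_C = (5 + 4·7 + 15)/6 = 48/6 = 8; σ²_C = ((15−5)/6)² = 2.778
te_D = (10 + 4·13 + 22)/6 = 84/6 = 14; σ²_D = ((22−10)/6)² = 4.000

Forward pass:
ES_A = 0; EF_A = 3
ES_B = 0; EF_B = 5
ES_C = 5; EF_C = 5+8 = 13
ES_D = max(EF_A=3, EF_C=13) = 13; EF_D = 13+14 = 27
Expected project duration μ = 27 days. Critical path: B → C → D.

Variance along critical path = 1.778 + 2.778 + 4.000 = 8.556
σ = √8.556 = 2.925 days

2.92 days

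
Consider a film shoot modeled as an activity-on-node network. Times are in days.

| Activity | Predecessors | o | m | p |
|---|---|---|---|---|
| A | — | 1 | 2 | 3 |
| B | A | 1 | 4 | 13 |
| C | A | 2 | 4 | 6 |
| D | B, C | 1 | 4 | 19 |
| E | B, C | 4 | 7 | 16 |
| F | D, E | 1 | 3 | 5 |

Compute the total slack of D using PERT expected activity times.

te_A = (1 + 4·2 + 3)/6 = 12/6 = 2
te_B = (1 + 4·4 + 13)/6 = 30/6 = 5
te_C = (2 + 4·4 + 6)/6 = 24/6 = 4
te_D = (1 + 4·4 + 19)/6 = 36/6 = 6
te_E = (4 + 4·7 + 16)/6 = 48/6 = 8
te_F = (1 + 4·3 + 5)/6 = 18/6 = 3

Forward pass:
ES_A = 0; EF_A = 2
ES_B = 2; EF_B = 2+5 = 7
ES_C = 2; EF_C = 2+4 = 6
ES_D = max(EF_B=7, EF_C=6) = 7; EF_D = 7+6 = 13
ES_E = max(EF_B=7, EF_C=6) = 7; EF_E = 7+8 = 15
ES_F = max(EF_D=13, EF_E=15) = 15; EF_F = 15+3 = 18
Expected project duration μ = 18 days. Critical path: A → B → E → F.

Backward pass:
LF_F = 18; LS_F = 18−3 = 15
LF_E = LS_F = 15; LS_E = 15−8 = 7
LF_D = LS_F = 15; LS_D = 15−6 = 9
LF_C = min(LS_D=9, LS_E=7) = 7; LS_C = 7−4 = 3
LF_B = min(LS_D=9, LS_E=7) = 7; LS_B = 7−5 = 2
LF_A = min(LS_B=2, LS_C=3) = 2; LS_A = 2−2 = 0
Slack_D = LS_D − ES_D = 9 − 7 = 2

2 days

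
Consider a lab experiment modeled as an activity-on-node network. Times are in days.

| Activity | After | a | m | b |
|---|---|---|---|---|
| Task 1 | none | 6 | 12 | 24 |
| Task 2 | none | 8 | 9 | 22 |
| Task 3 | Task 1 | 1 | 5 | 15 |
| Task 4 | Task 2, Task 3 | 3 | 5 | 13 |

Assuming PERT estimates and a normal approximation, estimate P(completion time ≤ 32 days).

te_Task 1 = (6 + 4·12 + 24)/6 = 78/6 = 13; σ²_Task 1 = ((24−6)/6)² = 9.000
te_Task 2 = (8 + 4·9 + 22)/6 = 66/6 = 11; σ²_Task 2 = ((22−8)/6)² = 5.444
te_Task 3 = (1 + 4·5 + 15)/6 = 36/6 = 6; σ²_Task 3 = ((15−1)/6)² = 5.444
te_Task 4 = (3 + 4·5 + 13)/6 = 36/6 = 6; σ²_Task 4 = ((13−3)/6)² = 2.778

Forward pass:
ES_Task 1 = 0; EF_Task 1 = 13
ES_Task 2 = 0; EF_Task 2 = 11
ES_Task 3 = 13; EF_Task 3 = 13+6 = 19
ES_Task 4 = max(EF_Task 2=11, EF_Task 3=19) = 19; EF_Task 4 = 19+6 = 25
Expected project duration μ = 25 days. Critical path: Task 1 → Task 3 → Task 4.

Variance along critical path = 9.000 + 5.444 + 2.778 = 17.222; σ = √17.222 = 4.150 days.
Z = (32 − 25) / 4.150 = 1.687
P(T ≤ 32) = Φ(1.687) ≈ 0.954

0.954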